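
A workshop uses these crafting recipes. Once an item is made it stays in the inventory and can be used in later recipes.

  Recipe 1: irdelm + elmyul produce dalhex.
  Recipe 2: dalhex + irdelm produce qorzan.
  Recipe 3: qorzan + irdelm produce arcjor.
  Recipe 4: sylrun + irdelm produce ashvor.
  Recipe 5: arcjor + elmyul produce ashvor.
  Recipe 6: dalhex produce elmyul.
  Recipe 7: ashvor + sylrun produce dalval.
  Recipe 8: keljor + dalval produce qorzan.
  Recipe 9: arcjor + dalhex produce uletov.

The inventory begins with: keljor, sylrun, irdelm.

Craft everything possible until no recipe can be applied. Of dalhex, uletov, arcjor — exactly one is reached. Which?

Using Recipe 4, sylrun and irdelm make ashvor.
ashvor + sylrun → dalval (Recipe 7).
keljor + dalval → qorzan (Recipe 8).
Using Recipe 3, qorzan and irdelm make arcjor.
uletov would need arcjor and dalhex (Recipe 9), but dalhex is never obtained. dalhex would need irdelm and elmyul (Recipe 1), but elmyul is never obtained.

arcjor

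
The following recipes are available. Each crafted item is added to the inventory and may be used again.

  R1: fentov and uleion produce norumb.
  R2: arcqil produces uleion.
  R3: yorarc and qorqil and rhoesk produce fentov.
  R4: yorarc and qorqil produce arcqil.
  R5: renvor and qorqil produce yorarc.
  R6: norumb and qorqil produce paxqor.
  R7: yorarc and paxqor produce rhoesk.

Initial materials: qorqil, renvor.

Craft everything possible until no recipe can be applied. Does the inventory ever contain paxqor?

No

paxqor would need norumb and qorqil (R6), but norumb is never obtained.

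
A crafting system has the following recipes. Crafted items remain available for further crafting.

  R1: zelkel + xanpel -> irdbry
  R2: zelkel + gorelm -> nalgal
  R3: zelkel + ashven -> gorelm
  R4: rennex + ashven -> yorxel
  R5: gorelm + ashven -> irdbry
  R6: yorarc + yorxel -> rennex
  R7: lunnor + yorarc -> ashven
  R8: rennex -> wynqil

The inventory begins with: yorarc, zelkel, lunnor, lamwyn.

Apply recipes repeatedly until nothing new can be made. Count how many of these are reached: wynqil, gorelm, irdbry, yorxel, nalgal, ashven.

4

Using R7, lunnor and yorarc make ashven.
zelkel + ashven -> gorelm (R3).
Using R5, gorelm and ashven make irdbry.
Using R2, zelkel and gorelm make nalgal.
wynqil would need rennex (R8), but rennex is never obtained.
gorelm: reached.
irdbry: reached.
yorxel would need rennex and ashven (R4), but rennex is never obtained.
nalgal: reached.
ashven: reached.
Reached: gorelm, irdbry, nalgal, and ashven — 4 of the 6.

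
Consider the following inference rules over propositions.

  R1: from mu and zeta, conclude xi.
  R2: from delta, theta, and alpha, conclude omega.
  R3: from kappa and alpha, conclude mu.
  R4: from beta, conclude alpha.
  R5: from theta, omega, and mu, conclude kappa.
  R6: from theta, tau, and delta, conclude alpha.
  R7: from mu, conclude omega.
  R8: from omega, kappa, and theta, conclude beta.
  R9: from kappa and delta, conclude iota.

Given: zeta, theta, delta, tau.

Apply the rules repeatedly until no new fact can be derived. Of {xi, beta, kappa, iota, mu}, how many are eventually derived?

xi would need mu and zeta (R1), but mu is never established.
beta would need omega, kappa, and theta (R8), but kappa is never established.
kappa would need theta, omega, and mu (R5), but mu is never established.
iota would need kappa and delta (R9), but kappa is never established.
mu would need kappa and alpha (R3), but kappa is never established.
None of the 5 are reached.

0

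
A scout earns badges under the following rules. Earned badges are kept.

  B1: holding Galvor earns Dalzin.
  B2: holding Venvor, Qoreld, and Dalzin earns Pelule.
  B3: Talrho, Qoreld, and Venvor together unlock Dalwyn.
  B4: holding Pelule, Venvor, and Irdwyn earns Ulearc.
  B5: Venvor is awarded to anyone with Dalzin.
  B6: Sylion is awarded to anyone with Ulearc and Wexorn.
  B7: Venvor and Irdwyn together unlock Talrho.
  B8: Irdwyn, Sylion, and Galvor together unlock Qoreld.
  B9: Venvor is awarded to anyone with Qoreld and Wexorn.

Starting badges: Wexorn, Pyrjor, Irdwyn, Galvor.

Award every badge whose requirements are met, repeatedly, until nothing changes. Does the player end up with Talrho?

With Galvor, Dalzin is earned (B1).
With Dalzin, Venvor is earned (B5).
With Venvor and Irdwyn, Talrho is earned (B7).

Yes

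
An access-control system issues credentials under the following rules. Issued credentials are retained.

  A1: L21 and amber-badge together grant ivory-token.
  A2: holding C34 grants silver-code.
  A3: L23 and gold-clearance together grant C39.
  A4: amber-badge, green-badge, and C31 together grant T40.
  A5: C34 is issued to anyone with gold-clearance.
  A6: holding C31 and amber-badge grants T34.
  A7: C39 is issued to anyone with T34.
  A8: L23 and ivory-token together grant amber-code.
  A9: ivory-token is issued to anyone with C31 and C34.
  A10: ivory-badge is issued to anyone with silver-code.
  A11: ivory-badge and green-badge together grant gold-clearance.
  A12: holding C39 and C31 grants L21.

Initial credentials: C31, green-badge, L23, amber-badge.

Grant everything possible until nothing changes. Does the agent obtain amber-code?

Holding C31 and amber-badge grants T34 (A6).
Holding T34 grants C39 (A7).
Holding C39 and C31 grants L21 (A12).
Holding L21 and amber-badge grants ivory-token (A1).
Holding L23 and ivory-token grants amber-code (A8).

Yes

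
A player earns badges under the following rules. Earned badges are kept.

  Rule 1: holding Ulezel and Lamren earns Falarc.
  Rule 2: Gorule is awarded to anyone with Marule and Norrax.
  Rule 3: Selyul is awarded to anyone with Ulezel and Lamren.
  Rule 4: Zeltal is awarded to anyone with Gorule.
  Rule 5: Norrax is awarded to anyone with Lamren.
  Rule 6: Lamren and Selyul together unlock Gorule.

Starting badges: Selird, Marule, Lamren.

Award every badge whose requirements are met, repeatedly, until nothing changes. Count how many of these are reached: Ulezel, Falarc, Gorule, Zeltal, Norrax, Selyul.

3

With Lamren, Norrax is earned (Rule 5).
With Marule and Norrax, Gorule is earned (Rule 2).
With Gorule, Zeltal is earned (Rule 4).
No rule produces Ulezel, and it is not given.
Falarc would need Ulezel and Lamren (Rule 1), but Ulezel is never earned.
Gorule: reached.
Zeltal: reached.
Norrax: reached.
Selyul would need Ulezel and Lamren (Rule 3), but Ulezel is never earned.
Reached: Gorule, Zeltal, and Norrax — 3 of the 6.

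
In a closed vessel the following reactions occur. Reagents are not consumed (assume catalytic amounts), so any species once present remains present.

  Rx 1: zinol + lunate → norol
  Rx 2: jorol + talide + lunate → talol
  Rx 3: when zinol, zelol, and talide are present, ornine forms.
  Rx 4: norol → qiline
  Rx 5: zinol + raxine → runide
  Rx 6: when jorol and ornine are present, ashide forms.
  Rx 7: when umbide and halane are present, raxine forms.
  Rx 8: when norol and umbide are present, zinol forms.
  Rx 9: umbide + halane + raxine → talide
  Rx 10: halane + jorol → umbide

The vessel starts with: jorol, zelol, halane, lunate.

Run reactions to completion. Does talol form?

halane and jorol present → umbide forms (Rx 10).
umbide and halane present → raxine forms (Rx 7).
umbide, halane, and raxine present → talide forms (Rx 9).
jorol, talide, and lunate present → talol forms (Rx 2).

Yes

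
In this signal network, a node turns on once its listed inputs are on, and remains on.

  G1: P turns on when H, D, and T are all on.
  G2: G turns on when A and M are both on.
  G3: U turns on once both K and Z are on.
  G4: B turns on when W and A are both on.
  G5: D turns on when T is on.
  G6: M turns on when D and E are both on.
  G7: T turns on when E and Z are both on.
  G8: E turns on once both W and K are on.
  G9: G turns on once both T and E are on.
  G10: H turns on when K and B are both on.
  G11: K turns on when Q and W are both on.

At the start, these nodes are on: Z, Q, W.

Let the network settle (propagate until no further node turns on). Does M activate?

Yes

G11: Q and W on → K on.
G8: W and K on → E on.
G7: E and Z on → T on.
G5: T on → D on.
D and E are on, so M turns on (G6).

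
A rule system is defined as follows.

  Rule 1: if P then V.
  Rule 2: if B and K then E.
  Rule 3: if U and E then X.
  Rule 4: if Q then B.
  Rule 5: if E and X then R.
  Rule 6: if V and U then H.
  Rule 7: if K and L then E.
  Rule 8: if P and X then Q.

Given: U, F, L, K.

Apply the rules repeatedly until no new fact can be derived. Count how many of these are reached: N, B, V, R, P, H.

From K and L, Rule 7 gives E.
From U and E, Rule 3 gives X.
From E and X, Rule 5 gives R.
No rule produces N, and it is not given.
B would need Q (Rule 4), but Q is never established.
V would need P (Rule 1), but P is never established.
R: reached.
No rule produces P, and it is not given.
H would need V and U (Rule 6), but V is never established.
Reached: R — 1 of the 6.

1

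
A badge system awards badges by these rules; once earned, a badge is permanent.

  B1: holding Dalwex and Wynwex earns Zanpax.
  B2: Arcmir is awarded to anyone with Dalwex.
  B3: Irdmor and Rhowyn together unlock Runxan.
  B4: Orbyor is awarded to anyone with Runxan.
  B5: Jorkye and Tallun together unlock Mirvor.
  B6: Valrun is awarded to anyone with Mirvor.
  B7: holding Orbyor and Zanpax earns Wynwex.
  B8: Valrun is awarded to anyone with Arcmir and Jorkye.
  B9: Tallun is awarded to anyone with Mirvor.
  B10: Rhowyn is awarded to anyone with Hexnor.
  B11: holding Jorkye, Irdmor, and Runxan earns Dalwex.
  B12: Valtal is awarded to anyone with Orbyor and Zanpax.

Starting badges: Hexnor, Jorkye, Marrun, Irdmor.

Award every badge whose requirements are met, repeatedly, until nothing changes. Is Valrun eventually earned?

With Hexnor, Rhowyn is earned (B10).
With Irdmor and Rhowyn, Runxan is earned (B3).
With Jorkye, Irdmor, and Runxan, Dalwex is earned (B11).
With Dalwex, Arcmir is earned (B2).
With Arcmir and Jorkye, Valrun is earned (B8).

Yes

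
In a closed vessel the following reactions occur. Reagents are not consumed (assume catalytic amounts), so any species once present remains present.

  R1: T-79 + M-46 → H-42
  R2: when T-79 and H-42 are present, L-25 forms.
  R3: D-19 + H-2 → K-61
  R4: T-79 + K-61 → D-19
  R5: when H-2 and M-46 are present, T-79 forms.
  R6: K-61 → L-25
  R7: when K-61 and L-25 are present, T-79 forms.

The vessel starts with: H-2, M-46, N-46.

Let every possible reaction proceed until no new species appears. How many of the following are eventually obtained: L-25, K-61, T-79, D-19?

2

H-2 and M-46 present → T-79 forms (R5).
T-79 and M-46 present → H-42 forms (R1).
T-79 and H-42 present → L-25 forms (R2).
L-25: reached.
K-61 would need D-19 and H-2 (R3), but D-19 never forms.
T-79: reached.
D-19 would need T-79 and K-61 (R4), but K-61 never forms.
Reached: L-25 and T-79 — 2 of the 4.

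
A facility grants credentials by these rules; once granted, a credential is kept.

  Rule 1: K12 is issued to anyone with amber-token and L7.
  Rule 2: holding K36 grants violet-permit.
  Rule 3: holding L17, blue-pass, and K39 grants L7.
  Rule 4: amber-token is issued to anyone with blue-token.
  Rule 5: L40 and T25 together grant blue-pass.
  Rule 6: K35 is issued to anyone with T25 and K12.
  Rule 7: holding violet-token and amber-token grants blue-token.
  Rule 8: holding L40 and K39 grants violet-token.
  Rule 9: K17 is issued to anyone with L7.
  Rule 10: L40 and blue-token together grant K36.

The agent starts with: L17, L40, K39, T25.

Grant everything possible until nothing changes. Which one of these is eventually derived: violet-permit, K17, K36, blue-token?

K17

Holding L40 and T25 grants blue-pass (Rule 5).
Holding L17, blue-pass, and K39 grants L7 (Rule 3).
Holding L7 grants K17 (Rule 9).
blue-token would need violet-token and amber-token (Rule 7), but amber-token is never granted. violet-permit would need K36 (Rule 2), but K36 is never granted. K36 would need L40 and blue-token (Rule 10), but blue-token is never granted.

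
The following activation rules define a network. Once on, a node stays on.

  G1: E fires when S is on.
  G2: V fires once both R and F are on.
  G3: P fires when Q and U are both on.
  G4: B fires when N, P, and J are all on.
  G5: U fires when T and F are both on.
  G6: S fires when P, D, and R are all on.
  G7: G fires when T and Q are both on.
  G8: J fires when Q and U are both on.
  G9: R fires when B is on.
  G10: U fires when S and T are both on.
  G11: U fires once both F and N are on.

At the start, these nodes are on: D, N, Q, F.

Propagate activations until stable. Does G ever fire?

G would need T and Q (G7), but T never turns on.

No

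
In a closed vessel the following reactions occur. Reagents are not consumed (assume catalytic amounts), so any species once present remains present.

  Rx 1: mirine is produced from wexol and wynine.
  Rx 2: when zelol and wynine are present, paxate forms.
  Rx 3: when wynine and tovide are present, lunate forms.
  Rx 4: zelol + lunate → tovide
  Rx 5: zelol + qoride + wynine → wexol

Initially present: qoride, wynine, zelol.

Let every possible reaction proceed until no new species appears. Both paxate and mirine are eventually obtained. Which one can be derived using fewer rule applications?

paxate: zelol and wynine present → paxate forms (Rx 2). [1 rule application]
mirine: zelol, qoride, and wynine present → wexol forms (Rx 5). wexol and wynine present → mirine forms (Rx 1). [2 rule applications]
paxate needs fewer.

paxate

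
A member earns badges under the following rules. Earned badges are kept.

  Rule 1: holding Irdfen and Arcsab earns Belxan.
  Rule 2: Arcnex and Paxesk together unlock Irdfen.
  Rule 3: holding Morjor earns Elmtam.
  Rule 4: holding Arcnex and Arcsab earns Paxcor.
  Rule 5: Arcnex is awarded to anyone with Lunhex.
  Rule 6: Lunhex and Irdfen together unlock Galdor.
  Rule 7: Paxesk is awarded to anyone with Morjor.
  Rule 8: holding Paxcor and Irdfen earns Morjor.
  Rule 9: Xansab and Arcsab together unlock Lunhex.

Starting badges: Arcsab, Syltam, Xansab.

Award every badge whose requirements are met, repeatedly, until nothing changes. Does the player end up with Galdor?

No

Galdor would need Lunhex and Irdfen (Rule 6), but Irdfen is never earned.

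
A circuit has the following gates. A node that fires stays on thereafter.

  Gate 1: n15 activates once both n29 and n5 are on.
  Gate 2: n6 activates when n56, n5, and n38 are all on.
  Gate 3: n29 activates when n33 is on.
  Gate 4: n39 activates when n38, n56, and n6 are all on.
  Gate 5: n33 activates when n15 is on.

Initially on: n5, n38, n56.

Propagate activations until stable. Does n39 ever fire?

n56, n5, and n38 are on, so n6 activates (Gate 2).
n38, n56, and n6 are on, so n39 activates (Gate 4).

Yes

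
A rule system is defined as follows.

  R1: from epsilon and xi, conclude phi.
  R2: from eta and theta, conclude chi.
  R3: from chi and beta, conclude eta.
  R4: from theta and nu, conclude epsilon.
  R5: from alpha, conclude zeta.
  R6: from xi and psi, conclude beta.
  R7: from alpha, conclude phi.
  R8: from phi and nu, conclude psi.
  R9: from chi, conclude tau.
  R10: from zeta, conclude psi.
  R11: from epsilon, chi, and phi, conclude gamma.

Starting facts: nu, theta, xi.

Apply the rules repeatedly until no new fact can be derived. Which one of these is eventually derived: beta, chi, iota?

beta

From theta and nu, R4 gives epsilon.
epsilon and xi hold, so phi follows (R1).
From phi and nu, R8 gives psi.
From xi and psi, R6 gives beta.
chi would need eta and theta (R2), but eta is never established. No rule produces iota, and it is not given.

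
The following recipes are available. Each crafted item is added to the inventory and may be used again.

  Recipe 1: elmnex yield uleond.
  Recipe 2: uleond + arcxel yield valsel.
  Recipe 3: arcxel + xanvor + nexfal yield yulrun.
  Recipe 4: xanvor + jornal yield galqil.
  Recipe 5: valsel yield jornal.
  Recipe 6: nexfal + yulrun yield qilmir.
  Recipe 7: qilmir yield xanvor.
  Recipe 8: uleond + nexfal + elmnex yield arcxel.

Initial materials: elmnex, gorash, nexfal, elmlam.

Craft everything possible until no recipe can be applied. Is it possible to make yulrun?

yulrun would need arcxel, xanvor, and nexfal (Recipe 3), but xanvor is never obtained.

No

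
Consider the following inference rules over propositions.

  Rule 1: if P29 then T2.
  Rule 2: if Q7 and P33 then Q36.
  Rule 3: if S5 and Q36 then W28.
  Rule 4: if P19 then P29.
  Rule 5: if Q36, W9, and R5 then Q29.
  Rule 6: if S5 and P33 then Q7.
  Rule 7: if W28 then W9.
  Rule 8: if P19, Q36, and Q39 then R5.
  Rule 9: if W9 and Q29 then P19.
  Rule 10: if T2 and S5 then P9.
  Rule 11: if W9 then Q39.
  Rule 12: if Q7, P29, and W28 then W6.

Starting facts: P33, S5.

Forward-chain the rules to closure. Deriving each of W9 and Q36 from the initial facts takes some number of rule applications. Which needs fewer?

Q36

Q36: S5 and P33 hold, so Q7 follows (Rule 6). From Q7 and P33, Rule 2 gives Q36. [2 rule applications]
W9: S5 and P33 hold, so Q7 follows (Rule 6). Q7 and P33 hold, so Q36 follows (Rule 2). S5 and Q36 hold, so W28 follows (Rule 3). W28 holds, so W9 follows (Rule 7). [4 rule applications]
Q36 needs fewer.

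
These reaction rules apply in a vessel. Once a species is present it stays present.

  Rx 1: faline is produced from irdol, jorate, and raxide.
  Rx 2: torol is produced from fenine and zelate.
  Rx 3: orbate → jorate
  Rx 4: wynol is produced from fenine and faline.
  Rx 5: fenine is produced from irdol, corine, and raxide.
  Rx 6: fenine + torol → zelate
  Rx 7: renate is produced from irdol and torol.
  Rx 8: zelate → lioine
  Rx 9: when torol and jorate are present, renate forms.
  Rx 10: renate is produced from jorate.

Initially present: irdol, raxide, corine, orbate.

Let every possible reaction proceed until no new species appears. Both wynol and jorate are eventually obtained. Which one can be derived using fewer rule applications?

jorate

jorate: orbate present → jorate forms (Rx 3). [1 rule application]
wynol: irdol, corine, and raxide present → fenine forms (Rx 5). orbate present → jorate forms (Rx 3). irdol, jorate, and raxide present → faline forms (Rx 1). fenine and faline present → wynol forms (Rx 4). [4 rule applications]
jorate needs fewer.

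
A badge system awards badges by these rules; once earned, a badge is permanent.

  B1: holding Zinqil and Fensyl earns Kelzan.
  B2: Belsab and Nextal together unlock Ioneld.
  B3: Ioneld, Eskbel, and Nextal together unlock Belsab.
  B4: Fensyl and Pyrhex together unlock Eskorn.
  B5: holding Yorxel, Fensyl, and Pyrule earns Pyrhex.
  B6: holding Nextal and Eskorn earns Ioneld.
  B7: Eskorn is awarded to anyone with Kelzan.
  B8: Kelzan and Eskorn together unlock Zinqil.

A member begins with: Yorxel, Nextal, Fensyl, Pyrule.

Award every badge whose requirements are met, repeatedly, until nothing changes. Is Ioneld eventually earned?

With Yorxel, Fensyl, and Pyrule, Pyrhex is earned (B5).
With Fensyl and Pyrhex, Eskorn is earned (B4).
With Nextal and Eskorn, Ioneld is earned (B6).

Yes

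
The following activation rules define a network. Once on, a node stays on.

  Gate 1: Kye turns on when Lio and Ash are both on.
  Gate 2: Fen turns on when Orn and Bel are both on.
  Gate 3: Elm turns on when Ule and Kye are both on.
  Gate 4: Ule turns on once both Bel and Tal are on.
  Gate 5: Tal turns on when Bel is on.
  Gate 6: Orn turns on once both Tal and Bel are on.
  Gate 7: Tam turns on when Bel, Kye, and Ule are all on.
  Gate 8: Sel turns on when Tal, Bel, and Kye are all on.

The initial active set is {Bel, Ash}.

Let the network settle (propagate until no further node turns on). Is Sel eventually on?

No

Sel would need Tal, Bel, and Kye (Gate 8), but Kye never turns on.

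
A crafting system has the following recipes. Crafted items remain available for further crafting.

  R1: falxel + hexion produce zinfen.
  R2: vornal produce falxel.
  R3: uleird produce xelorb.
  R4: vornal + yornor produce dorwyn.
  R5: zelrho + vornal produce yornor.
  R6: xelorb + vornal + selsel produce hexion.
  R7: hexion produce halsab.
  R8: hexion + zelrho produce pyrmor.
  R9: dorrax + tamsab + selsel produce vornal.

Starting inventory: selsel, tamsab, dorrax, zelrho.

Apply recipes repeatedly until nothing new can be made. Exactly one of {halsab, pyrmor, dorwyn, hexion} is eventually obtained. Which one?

dorwyn

dorrax + tamsab + selsel → vornal (R9).
zelrho + vornal → yornor (R5).
Using R4, vornal and yornor make dorwyn.
halsab would need hexion (R7), but hexion is never obtained. pyrmor would need hexion and zelrho (R8), but hexion is never obtained. hexion would need xelorb, vornal, and selsel (R6), but xelorb is never obtained.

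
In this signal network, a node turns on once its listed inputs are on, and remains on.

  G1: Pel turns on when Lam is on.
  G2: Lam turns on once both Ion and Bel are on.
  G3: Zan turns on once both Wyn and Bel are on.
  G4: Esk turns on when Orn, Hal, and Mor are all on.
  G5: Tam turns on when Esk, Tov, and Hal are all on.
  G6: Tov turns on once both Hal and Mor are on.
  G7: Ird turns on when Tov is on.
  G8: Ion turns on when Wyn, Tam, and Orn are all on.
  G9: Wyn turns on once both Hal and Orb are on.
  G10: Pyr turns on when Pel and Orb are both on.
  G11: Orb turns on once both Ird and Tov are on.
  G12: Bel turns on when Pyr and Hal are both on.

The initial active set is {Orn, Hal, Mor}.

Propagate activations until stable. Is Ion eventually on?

Yes

G4: Orn, Hal, and Mor on → Esk on.
G6: Hal and Mor on → Tov on.
Tov is on, so Ird turns on (G7).
Esk, Tov, and Hal are on, so Tam turns on (G5).
G11: Ird and Tov on → Orb on.
Hal and Orb are on, so Wyn turns on (G9).
G8: Wyn, Tam, and Orn on → Ion on.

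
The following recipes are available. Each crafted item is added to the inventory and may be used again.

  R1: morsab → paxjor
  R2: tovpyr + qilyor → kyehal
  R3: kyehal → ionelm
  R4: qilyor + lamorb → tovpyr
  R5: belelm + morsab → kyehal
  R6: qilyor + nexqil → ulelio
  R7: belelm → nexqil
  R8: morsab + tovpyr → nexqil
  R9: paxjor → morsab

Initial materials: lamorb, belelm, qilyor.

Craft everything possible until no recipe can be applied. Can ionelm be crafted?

Yes

Using R4, qilyor and lamorb make tovpyr.
tovpyr + qilyor → kyehal (R2).
kyehal → ionelm (R3).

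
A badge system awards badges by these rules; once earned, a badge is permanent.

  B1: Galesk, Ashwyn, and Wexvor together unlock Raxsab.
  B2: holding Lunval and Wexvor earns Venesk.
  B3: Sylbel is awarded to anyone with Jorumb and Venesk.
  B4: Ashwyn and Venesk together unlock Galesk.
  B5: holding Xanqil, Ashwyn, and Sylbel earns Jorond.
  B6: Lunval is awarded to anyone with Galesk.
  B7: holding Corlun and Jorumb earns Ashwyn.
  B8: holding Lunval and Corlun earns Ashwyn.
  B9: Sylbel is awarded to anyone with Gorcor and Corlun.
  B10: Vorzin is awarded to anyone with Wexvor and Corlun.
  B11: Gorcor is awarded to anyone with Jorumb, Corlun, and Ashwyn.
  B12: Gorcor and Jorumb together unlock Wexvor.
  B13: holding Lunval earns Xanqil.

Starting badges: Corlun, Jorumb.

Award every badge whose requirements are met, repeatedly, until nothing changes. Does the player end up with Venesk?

No

Venesk would need Lunval and Wexvor (B2), but Lunval is never earned.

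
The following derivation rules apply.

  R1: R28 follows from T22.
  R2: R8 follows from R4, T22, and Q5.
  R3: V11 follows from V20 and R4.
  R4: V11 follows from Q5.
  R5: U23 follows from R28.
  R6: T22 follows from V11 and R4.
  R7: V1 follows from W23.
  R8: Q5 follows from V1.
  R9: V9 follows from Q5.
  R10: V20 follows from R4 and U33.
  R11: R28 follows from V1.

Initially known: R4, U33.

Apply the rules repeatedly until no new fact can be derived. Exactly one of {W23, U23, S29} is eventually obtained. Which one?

R4 and U33 hold, so V20 follows (R10).
From V20 and R4, R3 gives V11.
From V11 and R4, R6 gives T22.
From T22, R1 gives R28.
R28 holds, so U23 follows (R5).
No rule produces W23, and it is not given. No rule produces S29, and it is not given.

U23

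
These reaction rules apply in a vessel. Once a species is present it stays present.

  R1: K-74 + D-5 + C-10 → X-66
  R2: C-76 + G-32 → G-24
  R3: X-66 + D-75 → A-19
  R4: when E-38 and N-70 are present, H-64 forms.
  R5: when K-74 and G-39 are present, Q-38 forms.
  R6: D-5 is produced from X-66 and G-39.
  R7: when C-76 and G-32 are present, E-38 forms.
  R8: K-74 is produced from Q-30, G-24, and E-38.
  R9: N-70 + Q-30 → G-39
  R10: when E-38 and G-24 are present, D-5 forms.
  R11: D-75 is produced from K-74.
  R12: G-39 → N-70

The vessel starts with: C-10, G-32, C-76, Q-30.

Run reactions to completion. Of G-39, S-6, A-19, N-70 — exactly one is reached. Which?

C-76 and G-32 present → G-24 forms (R2).
C-76 and G-32 present → E-38 forms (R7).
E-38 and G-24 present → D-5 forms (R10).
Q-30, G-24, and E-38 present → K-74 forms (R8).
K-74, D-5, and C-10 present → X-66 forms (R1).
K-74 present → D-75 forms (R11).
X-66 and D-75 present → A-19 forms (R3).
N-70 would need G-39 (R12), but G-39 never forms. No rule produces S-6, and it is not given. G-39 would need N-70 and Q-30 (R9), but N-70 never forms.

A-19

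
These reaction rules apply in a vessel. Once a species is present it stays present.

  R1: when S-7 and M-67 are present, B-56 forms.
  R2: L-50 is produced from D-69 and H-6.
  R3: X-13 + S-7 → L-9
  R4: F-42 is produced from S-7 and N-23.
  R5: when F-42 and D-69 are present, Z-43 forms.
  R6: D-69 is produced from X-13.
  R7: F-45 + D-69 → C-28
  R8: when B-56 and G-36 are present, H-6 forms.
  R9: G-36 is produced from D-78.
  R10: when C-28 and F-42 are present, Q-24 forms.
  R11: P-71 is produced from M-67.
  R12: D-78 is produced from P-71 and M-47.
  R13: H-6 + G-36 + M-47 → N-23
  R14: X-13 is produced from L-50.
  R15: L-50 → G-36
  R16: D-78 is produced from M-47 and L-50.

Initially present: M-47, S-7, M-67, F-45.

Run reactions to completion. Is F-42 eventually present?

Yes

M-67 present → P-71 forms (R11).
S-7 and M-67 present → B-56 forms (R1).
P-71 and M-47 present → D-78 forms (R12).
D-78 present → G-36 forms (R9).
B-56 and G-36 present → H-6 forms (R8).
H-6, G-36, and M-47 present → N-23 forms (R13).
S-7 and N-23 present → F-42 forms (R4).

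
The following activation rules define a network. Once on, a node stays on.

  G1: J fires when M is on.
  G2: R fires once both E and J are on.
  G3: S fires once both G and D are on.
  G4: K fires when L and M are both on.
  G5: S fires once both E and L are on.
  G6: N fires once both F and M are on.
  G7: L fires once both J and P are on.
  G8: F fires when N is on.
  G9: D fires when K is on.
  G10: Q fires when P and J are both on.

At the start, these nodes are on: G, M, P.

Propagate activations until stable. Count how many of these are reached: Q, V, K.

G1: M on → J on.
P and J are on, so Q fires (G10).
J and P are on, so L fires (G7).
L and M are on, so K fires (G4).
Q: reached.
No rule produces V, and it is not given.
K: reached.
Reached: Q and K — 2 of the 3.

2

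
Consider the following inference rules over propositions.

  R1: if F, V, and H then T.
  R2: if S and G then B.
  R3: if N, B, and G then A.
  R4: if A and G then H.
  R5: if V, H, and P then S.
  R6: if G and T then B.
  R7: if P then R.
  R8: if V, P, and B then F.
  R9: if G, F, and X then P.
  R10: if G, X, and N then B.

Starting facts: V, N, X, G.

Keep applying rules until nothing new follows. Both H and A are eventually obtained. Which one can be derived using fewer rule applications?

A

A: G, X, and N hold, so B follows (R10). N, B, and G hold, so A follows (R3). [2 rule applications]
H: From G, X, and N, R10 gives B. N, B, and G hold, so A follows (R3). From A and G, R4 gives H. [3 rule applications]
A needs fewer.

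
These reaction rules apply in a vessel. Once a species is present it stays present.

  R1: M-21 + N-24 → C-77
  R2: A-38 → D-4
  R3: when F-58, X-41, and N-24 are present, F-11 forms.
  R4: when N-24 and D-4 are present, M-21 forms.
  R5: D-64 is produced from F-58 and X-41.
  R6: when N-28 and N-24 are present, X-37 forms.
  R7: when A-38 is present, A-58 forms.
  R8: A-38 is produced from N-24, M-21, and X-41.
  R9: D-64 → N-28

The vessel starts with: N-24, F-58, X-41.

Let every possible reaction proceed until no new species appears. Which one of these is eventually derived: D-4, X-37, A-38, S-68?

F-58 and X-41 present → D-64 forms (R5).
D-64 present → N-28 forms (R9).
N-28 and N-24 present → X-37 forms (R6).
No rule produces S-68, and it is not given. A-38 would need N-24, M-21, and X-41 (R8), but M-21 never forms. D-4 would need A-38 (R2), but A-38 never forms.

X-37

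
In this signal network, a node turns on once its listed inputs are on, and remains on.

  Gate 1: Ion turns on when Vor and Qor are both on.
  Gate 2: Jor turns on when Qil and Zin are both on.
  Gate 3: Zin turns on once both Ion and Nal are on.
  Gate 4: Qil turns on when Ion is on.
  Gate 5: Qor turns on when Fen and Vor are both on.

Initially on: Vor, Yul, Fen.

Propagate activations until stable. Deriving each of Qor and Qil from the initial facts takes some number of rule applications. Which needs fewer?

Qor

Qor: Gate 5: Fen and Vor on → Qor on. [1 rule application]
Qil: Gate 5: Fen and Vor on → Qor on. Gate 1: Vor and Qor on → Ion on. Gate 4: Ion on → Qil on. [3 rule applications]
Qor needs fewer.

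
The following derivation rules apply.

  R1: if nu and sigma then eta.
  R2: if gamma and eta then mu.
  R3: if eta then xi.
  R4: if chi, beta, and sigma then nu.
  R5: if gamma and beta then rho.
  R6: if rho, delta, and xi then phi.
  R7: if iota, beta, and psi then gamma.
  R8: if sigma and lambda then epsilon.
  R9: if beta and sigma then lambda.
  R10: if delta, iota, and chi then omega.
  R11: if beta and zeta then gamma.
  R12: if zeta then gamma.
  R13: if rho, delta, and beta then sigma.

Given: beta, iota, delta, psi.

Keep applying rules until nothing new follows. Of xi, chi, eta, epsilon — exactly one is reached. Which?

iota, beta, and psi hold, so gamma follows (R7).
gamma and beta hold, so rho follows (R5).
From rho, delta, and beta, R13 gives sigma.
From beta and sigma, R9 gives lambda.
From sigma and lambda, R8 gives epsilon.
xi would need eta (R3), but eta is never established. No rule produces chi, and it is not given. eta would need nu and sigma (R1), but nu is never established.

epsilon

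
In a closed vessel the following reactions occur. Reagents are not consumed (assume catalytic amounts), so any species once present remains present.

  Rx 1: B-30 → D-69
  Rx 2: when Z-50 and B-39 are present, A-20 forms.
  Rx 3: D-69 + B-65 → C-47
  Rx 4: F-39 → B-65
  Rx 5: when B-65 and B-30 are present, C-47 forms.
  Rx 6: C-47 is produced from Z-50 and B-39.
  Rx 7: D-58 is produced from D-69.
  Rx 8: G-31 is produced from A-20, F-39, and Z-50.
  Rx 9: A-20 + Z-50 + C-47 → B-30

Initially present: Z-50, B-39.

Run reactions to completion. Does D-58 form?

Yes

Z-50 and B-39 present → A-20 forms (Rx 2).
Z-50 and B-39 present → C-47 forms (Rx 6).
A-20, Z-50, and C-47 present → B-30 forms (Rx 9).
B-30 present → D-69 forms (Rx 1).
D-69 present → D-58 forms (Rx 7).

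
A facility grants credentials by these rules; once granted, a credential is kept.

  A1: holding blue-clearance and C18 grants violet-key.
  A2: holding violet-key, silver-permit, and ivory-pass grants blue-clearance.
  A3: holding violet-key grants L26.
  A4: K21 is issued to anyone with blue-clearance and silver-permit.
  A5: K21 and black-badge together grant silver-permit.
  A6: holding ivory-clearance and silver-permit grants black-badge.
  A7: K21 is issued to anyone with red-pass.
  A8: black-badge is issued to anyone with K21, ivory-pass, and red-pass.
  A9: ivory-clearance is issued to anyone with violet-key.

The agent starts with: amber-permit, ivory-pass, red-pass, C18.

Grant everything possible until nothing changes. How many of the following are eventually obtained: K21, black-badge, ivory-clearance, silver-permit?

Holding red-pass grants K21 (A7).
Holding K21, ivory-pass, and red-pass grants black-badge (A8).
Holding K21 and black-badge grants silver-permit (A5).
K21: reached.
black-badge: reached.
ivory-clearance would need violet-key (A9), but violet-key is never granted.
silver-permit: reached.
Reached: K21, black-badge, and silver-permit — 3 of the 4.

3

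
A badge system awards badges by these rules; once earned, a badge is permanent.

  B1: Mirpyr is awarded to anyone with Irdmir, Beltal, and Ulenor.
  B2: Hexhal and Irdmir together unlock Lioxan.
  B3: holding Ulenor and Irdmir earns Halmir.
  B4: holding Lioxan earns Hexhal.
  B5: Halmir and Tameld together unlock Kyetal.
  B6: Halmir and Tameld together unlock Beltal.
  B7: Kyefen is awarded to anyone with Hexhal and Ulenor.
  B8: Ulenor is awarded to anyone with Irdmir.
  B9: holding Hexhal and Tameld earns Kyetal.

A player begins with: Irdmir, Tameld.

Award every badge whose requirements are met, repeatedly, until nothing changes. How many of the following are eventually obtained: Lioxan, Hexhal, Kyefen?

Lioxan would need Hexhal and Irdmir (B2), but Hexhal is never earned.
Hexhal would need Lioxan (B4), but Lioxan is never earned.
Kyefen would need Hexhal and Ulenor (B7), but Hexhal is never earned.
None of the 3 are reached.

0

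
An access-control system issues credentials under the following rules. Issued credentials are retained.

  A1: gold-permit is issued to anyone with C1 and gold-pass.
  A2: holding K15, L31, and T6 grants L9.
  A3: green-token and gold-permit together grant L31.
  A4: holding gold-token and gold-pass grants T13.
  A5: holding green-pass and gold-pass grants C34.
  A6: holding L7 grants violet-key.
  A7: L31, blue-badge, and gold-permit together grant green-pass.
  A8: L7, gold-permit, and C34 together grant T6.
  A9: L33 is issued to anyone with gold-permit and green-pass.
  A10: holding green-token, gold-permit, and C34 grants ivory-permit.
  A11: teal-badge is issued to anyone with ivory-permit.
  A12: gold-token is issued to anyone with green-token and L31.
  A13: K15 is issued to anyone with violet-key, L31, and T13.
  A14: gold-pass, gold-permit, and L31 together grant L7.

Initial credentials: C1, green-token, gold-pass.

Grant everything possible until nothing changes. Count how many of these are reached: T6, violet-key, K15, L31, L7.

4

Holding C1 and gold-pass grants gold-permit (A1).
Holding green-token and gold-permit grants L31 (A3).
Holding green-token and L31 grants gold-token (A12).
Holding gold-pass, gold-permit, and L31 grants L7 (A14).
Holding L7 grants violet-key (A6).
Holding gold-token and gold-pass grants T13 (A4).
Holding violet-key, L31, and T13 grants K15 (A13).
T6 would need L7, gold-permit, and C34 (A8), but C34 is never granted.
violet-key: reached.
K15: reached.
L31: reached.
L7: reached.
Reached: violet-key, K15, L31, and L7 — 4 of the 5.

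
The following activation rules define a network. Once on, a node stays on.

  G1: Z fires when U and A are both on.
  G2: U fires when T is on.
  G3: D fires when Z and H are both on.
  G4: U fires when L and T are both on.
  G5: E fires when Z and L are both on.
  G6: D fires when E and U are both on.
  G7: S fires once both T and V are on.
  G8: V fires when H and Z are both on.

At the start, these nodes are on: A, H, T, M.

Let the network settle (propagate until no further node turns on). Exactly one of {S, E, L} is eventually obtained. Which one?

S

T is on, so U fires (G2).
G1: U and A on → Z on.
H and Z are on, so V fires (G8).
T and V are on, so S fires (G7).
No rule produces L, and it is not given. E would need Z and L (G5), but L never turns on.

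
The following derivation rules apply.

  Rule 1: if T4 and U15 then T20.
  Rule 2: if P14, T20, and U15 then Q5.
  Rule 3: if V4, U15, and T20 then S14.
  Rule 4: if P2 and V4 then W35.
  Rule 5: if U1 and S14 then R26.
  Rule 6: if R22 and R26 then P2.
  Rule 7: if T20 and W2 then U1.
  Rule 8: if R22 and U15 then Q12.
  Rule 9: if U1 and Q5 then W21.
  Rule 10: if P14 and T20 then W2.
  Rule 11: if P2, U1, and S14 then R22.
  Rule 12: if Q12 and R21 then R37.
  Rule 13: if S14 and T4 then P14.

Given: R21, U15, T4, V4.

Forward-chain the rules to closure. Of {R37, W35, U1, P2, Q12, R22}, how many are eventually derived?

From T4 and U15, Rule 1 gives T20.
From V4, U15, and T20, Rule 3 gives S14.
From S14 and T4, Rule 13 gives P14.
From P14 and T20, Rule 10 gives W2.
T20 and W2 hold, so U1 follows (Rule 7).
R37 would need Q12 and R21 (Rule 12), but Q12 is never established.
W35 would need P2 and V4 (Rule 4), but P2 is never established.
U1: reached.
P2 would need R22 and R26 (Rule 6), but R22 is never established.
Q12 would need R22 and U15 (Rule 8), but R22 is never established.
R22 would need P2, U1, and S14 (Rule 11), but P2 is never established.
Reached: U1 — 1 of the 6.

1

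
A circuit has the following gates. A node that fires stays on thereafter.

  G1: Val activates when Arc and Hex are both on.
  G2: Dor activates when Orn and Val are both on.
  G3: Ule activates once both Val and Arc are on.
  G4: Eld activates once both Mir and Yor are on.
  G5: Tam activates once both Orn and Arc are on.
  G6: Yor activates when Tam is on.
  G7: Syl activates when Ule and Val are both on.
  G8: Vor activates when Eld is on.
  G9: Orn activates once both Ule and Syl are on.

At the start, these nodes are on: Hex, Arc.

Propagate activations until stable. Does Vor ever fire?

Vor would need Eld (G8), but Eld never turns on.

No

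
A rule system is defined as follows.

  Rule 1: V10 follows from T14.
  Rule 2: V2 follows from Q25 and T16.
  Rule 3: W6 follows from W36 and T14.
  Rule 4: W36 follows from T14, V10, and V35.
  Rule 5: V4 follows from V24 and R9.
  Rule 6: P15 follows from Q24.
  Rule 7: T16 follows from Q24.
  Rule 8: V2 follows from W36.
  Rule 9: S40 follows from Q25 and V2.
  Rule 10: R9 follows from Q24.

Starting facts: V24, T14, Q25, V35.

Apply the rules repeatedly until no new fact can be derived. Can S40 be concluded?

Yes

From T14, Rule 1 gives V10.
T14, V10, and V35 hold, so W36 follows (Rule 4).
W36 holds, so V2 follows (Rule 8).
Q25 and V2 hold, so S40 follows (Rule 9).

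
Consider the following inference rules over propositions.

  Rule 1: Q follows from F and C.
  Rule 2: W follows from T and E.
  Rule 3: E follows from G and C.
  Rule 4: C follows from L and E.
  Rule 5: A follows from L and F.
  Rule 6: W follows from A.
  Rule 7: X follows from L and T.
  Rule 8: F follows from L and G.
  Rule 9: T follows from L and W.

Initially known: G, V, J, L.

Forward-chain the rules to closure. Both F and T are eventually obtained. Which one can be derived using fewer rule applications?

F: From L and G, Rule 8 gives F. [1 rule application]
T: L and G hold, so F follows (Rule 8). From L and F, Rule 5 gives A. A holds, so W follows (Rule 6). L and W hold, so T follows (Rule 9). [4 rule applications]
F needs fewer.

F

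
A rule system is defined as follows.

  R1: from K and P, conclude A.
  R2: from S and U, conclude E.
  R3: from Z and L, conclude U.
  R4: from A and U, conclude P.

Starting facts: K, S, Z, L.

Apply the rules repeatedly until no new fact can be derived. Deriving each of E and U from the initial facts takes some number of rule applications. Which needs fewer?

U

U: Z and L hold, so U follows (R3). [1 rule application]
E: From Z and L, R3 gives U. S and U hold, so E follows (R2). [2 rule applications]
U needs fewer.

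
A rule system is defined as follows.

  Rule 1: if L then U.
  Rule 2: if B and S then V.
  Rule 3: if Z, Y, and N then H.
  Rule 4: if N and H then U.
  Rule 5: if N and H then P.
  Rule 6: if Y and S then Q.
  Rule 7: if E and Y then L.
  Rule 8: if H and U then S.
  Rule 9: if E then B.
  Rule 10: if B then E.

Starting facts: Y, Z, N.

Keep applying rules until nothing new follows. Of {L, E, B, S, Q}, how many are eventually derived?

Z, Y, and N hold, so H follows (Rule 3).
N and H hold, so U follows (Rule 4).
H and U hold, so S follows (Rule 8).
Y and S hold, so Q follows (Rule 6).
L would need E and Y (Rule 7), but E is never established.
E would need B (Rule 10), but B is never established.
B would need E (Rule 9), but E is never established.
S: reached.
Q: reached.
Reached: S and Q — 2 of the 5.

2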